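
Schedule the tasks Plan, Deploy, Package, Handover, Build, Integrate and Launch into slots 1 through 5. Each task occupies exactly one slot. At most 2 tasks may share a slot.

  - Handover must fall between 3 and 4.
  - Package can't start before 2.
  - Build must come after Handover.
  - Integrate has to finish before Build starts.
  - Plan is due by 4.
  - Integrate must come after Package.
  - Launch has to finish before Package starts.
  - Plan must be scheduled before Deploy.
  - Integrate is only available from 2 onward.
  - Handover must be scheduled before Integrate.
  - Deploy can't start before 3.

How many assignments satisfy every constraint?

19

Splitting on Plan: it can be 1 (7), 2 (7), 3 (2), 4 (3). Listing each branch's schedules as (Deploy, Package, Handover, Build, Integrate, Launch):
Plan=1: (3,2,3,5,4,1) (4,2,3,5,4,1) (4,3,3,5,4,1) (4,3,3,5,4,2) (5,2,3,5,4,1) (5,3,3,5,4,1) (5,3,3,5,4,2) — 7.
Plan=2: (3,2,3,5,4,1) (4,2,3,5,4,1) (4,3,3,5,4,1) (4,3,3,5,4,2) (5,2,3,5,4,1) (5,3,3,5,4,1) (5,3,3,5,4,2) — 7.
Plan=3: (4,2,3,5,4,1) (5,2,3,5,4,1) — 2.
Plan=4: (5,2,3,5,4,1) (5,3,3,5,4,1) (5,3,3,5,4,2) — 3.
Summing: 7 + 7 + 2 + 3 = 19.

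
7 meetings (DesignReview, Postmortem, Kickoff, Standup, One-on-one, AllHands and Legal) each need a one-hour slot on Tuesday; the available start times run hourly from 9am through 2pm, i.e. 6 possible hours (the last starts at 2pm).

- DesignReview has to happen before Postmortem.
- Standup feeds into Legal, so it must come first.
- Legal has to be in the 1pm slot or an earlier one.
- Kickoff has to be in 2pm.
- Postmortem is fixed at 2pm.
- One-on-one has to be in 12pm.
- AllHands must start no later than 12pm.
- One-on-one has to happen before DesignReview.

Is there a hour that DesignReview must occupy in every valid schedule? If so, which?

One-on-one is fixed at 12pm and must come before DesignReview, so DesignReview is at least 1pm.
Postmortem is fixed at 2pm and must come after DesignReview, so DesignReview is at most 1pm.
So DesignReview must be 1pm.

1pm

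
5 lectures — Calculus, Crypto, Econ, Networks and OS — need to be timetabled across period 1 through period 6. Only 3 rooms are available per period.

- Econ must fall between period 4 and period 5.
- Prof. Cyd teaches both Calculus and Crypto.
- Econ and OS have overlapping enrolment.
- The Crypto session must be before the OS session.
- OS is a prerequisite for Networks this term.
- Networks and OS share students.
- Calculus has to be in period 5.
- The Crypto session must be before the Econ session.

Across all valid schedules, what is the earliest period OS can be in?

period 2

Precedence pushes OS to at least period 2; downstream work caps OS at period 5.
OS at period 2 is achievable: OS -> period 2; Crypto -> period 1; Networks -> period 3; Calculus -> period 5; Econ -> period 4.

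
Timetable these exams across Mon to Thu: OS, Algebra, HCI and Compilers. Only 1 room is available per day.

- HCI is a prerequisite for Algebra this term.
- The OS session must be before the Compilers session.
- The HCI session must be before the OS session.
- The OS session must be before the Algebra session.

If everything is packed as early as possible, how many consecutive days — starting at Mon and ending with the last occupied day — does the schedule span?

The precedence chain requires at least 3 distinct days.
With at most 1 per day and 4 exams, at least 4 days are needed.
4 works (last occupied day: Thu): for example OS in Tue, Compilers in Thu, Algebra in Wed, HCI in Mon.

4 days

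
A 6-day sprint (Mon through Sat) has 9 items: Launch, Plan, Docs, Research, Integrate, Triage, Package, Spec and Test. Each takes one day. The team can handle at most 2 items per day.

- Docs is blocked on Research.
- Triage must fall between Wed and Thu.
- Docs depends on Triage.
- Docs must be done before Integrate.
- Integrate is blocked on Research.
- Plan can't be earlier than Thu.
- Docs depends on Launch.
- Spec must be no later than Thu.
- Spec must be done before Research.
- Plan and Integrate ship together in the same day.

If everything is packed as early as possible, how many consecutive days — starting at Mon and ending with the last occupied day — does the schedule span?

The precedence chain requires at least 4 distinct days.
With at most 2 per day and 9 work items, at least 5 days are needed.
Propagating the time windows through the other constraints, Plan can't land before Fri — that is day 5 counting from Mon — so the schedule must run through at least 5 days.
5 works (last occupied day: Fri): for example Spec -> Mon; Plan -> Fri; Package -> Tue; Triage -> Wed; Test -> Wed; Launch -> Mon; Integrate -> Fri; Research -> Tue; Docs -> Thu.

5 days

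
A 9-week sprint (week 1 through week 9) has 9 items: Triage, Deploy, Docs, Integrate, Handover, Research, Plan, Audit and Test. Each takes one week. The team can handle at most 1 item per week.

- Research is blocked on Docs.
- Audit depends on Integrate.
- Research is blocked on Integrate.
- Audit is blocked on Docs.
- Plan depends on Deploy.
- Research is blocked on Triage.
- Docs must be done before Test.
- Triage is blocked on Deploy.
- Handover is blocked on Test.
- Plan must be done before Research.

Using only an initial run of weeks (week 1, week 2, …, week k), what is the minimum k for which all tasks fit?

9 weeks

The precedence chain requires at least 3 distinct weeks.
With at most 1 per week and 9 tasks, at least 9 weeks are needed.
9 works (last occupied week: week 9): for example Test=week 8; Plan=week 5; Triage=week 3; Audit=week 7; Deploy=week 2; Research=week 6; Handover=week 9; Docs=week 1; Integrate=week 4.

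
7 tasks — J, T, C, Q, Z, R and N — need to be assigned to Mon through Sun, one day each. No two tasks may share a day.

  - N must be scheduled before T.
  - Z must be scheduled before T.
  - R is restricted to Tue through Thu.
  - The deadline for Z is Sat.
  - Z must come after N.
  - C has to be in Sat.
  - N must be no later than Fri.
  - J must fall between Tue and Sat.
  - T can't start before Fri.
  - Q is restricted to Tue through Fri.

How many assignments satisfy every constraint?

Splitting on J: it can be Tue (4), Wed (4), Thu (4), Fri (6). Listing each branch's schedules as (T, C, Q, Z, R, N):
J=Tue: (Sun,Sat,Wed,Fri,Thu,Mon) (Sun,Sat,Thu,Fri,Wed,Mon) (Sun,Sat,Fri,Wed,Thu,Mon) (Sun,Sat,Fri,Thu,Wed,Mon) — 4.
J=Wed: (Sun,Sat,Tue,Fri,Thu,Mon) (Sun,Sat,Thu,Fri,Tue,Mon) (Sun,Sat,Fri,Tue,Thu,Mon) (Sun,Sat,Fri,Thu,Tue,Mon) — 4.
J=Thu: (Sun,Sat,Tue,Fri,Wed,Mon) (Sun,Sat,Wed,Fri,Tue,Mon) (Sun,Sat,Fri,Tue,Wed,Mon) (Sun,Sat,Fri,Wed,Tue,Mon) — 4.
J=Fri: (Sun,Sat,Tue,Wed,Thu,Mon) (Sun,Sat,Tue,Thu,Wed,Mon) (Sun,Sat,Wed,Tue,Thu,Mon) (Sun,Sat,Wed,Thu,Tue,Mon) (Sun,Sat,Thu,Tue,Wed,Mon) (Sun,Sat,Thu,Wed,Tue,Mon) — 6.
Summing: 4 + 4 + 4 + 6 = 18.

18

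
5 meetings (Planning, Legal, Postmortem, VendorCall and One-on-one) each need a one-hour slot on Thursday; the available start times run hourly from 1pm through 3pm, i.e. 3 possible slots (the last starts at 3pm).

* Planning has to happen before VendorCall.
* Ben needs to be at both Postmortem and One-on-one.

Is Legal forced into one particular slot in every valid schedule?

Legal can be 1pm (e.g. Planning in 1pm; VendorCall in 2pm; Postmortem in 1pm; Legal in 1pm; One-on-one in 2pm) or 2pm (e.g. VendorCall=2pm; Planning=1pm; Legal=2pm; One-on-one=2pm; Postmortem=1pm).

No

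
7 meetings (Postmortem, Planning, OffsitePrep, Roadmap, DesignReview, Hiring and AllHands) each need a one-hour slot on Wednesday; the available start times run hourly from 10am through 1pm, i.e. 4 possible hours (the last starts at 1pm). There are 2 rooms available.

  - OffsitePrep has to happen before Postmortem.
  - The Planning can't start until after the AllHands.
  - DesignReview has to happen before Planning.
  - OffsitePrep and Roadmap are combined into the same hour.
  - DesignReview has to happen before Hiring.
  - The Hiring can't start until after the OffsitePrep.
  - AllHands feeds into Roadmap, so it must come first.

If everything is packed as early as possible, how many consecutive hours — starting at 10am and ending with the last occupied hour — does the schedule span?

4 hours

The precedence chain requires at least 3 distinct hours.
With at most 2 per hour and 7 meetings, at least 4 hours are needed.
4 works (last occupied hour: 1pm): for example DesignReview=10am; Hiring=1pm; Postmortem=1pm; OffsitePrep=12pm; Roadmap=12pm; AllHands=10am; Planning=11am.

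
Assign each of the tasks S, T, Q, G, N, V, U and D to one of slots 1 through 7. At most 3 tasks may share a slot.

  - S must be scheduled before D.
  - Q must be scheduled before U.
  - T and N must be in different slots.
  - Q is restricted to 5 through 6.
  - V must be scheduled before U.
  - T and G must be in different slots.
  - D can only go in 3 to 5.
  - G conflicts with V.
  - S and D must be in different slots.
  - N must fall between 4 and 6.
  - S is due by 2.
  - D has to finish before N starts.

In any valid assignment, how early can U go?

6

Precedence pushes U to at least 6.
U at 6 is achievable: S=1; U=6; N=4; D=3; Q=5; T=1; G=2; V=1.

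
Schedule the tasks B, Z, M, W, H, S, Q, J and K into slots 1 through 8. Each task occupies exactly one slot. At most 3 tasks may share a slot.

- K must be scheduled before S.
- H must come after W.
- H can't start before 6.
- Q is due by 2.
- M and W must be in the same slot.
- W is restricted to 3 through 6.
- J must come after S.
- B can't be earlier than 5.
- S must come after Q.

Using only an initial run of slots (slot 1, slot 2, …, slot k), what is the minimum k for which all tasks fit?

The precedence chain requires at least 3 distinct slots.
With at most 3 per slot and 9 tasks, at least 3 slots are needed.
H can't be placed before 6, so the schedule must run through at least slot 6.
6 works (last occupied slot: 6): for example Q in 1; K in 1; W in 3; M in 3; B in 5; Z in 1; S in 2; H in 6; J in 3.

6 slots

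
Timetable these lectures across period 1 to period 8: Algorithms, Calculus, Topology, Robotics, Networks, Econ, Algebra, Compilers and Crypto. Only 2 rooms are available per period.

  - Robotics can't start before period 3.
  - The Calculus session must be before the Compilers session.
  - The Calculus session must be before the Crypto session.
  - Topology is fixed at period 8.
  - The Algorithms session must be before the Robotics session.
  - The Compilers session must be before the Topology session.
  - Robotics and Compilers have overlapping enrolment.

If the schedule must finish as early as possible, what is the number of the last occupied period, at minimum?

The precedence chain requires at least 3 distinct periods.
With at most 2 per period and 9 lectures, at least 5 periods are needed.
Topology can't be placed before period 8, so the schedule must run through at least period 8.
8 works (last occupied period: period 8): for example Econ in period 4, Crypto in period 2, Algorithms in period 1, Networks in period 3, Topology in period 8, Algebra in period 4, Robotics in period 3, Calculus in period 1, Compilers in period 2.

period 8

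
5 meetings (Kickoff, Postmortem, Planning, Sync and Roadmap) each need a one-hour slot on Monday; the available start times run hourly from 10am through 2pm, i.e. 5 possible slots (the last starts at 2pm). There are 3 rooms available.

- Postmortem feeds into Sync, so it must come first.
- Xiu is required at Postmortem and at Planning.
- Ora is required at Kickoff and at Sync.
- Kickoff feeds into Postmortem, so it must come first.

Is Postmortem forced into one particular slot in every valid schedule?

Postmortem can be 11am (e.g. Planning in 10am, Sync in 12pm, Roadmap in 10am, Kickoff in 10am, Postmortem in 11am) or 12pm (e.g. Roadmap -> 10am; Kickoff -> 10am; Planning -> 10am; Sync -> 1pm; Postmortem -> 12pm).

No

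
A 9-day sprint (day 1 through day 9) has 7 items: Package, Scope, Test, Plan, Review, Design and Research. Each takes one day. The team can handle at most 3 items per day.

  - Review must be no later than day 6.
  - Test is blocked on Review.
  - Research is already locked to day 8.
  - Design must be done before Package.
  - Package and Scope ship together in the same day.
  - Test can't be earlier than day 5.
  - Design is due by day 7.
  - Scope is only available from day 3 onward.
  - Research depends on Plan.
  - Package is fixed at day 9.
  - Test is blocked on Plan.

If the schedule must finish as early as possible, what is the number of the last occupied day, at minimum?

9

The precedence chain requires at least 2 distinct days.
With at most 3 per day and 7 work items, at least 3 days are needed.
Package can't be placed before day 9, so the schedule must run through at least day 9.
9 works (last occupied day: day 9): for example Test=day 5; Package=day 9; Research=day 8; Design=day 1; Plan=day 1; Scope=day 9; Review=day 1.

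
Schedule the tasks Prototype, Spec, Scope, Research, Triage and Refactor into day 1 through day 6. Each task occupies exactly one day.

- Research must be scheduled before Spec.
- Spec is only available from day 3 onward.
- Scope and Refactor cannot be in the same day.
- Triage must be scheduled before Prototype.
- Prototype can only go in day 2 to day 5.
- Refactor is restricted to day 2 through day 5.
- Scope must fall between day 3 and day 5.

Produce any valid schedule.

Research=day 1, Spec=day 3, Refactor=day 2, Prototype=day 2, Scope=day 3, Triage=day 1

Checking: Triage(day 1) before Prototype(day 2); Research(day 1) before Spec(day 3); Scope(day 3) != Refactor(day 2); Refactor=day 2 in [day 2,day 5]; Scope=day 3 in [day 3,day 5]; Prototype=day 2 in [day 2,day 5]; Spec=day 3 in [day 3,day 6].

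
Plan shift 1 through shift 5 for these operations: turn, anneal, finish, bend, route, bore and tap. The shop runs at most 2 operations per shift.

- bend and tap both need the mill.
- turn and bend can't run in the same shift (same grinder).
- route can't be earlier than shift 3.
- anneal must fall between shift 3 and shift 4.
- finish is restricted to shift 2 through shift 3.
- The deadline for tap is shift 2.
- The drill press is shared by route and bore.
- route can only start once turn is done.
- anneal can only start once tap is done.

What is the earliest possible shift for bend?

shift 1

bend at shift 1 is achievable: bend in shift 1; tap in shift 2; bore in shift 1; route in shift 4; anneal in shift 3; turn in shift 3; finish in shift 2.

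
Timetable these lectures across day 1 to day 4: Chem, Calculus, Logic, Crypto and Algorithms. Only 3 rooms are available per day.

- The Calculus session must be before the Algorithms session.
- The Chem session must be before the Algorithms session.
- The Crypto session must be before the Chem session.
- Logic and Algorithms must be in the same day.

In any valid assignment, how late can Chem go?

Precedence pushes Chem to at least day 2; downstream work caps Chem at day 3.
Chem at day 3 is achievable: Crypto=day 1, Calculus=day 1, Algorithms=day 4, Chem=day 3, Logic=day 4.

day 3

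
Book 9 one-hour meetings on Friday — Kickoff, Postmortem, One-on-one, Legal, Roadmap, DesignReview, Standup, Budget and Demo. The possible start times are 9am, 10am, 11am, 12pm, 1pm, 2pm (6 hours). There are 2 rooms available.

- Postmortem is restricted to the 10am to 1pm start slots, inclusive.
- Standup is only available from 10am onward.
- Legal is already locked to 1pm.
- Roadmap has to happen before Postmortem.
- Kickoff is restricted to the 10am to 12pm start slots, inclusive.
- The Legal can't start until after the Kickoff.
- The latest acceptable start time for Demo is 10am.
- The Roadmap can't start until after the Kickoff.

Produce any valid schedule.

One-on-one -> 9am; DesignReview -> 11am; Roadmap -> 11am; Budget -> 12pm; Demo -> 9am; Standup -> 10am; Kickoff -> 10am; Legal -> 1pm; Postmortem -> 12pm

Checking: Kickoff(10am) before Roadmap(11am); Roadmap(11am) before Postmortem(12pm); Kickoff(10am) before Legal(1pm); Postmortem=12pm in [10am,1pm]; Demo=9am in [9am,10am]; Kickoff=10am in [10am,12pm]; Legal=1pm in [1pm,1pm]; Standup=10am in [10am,2pm]; max 2 per hour (cap 2).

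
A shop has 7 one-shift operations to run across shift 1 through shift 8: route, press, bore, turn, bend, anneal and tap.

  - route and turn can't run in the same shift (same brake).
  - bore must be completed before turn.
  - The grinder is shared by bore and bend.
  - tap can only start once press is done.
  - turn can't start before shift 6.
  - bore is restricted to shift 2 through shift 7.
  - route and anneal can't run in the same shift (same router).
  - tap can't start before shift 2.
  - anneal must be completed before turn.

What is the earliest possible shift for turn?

shift 6

Turn is available from shift 6.
turn at shift 6 is achievable: route -> shift 2, bend -> shift 1, bore -> shift 2, anneal -> shift 1, press -> shift 1, turn -> shift 6, tap -> shift 2.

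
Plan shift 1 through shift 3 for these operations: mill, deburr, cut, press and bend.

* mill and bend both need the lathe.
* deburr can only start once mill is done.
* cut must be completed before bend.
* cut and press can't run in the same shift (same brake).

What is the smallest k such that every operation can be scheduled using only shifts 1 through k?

The precedence chain requires at least 2 distinct shifts.
2 works (last occupied shift: shift 2): for example cut=shift 1, bend=shift 2, press=shift 2, deburr=shift 2, mill=shift 1.

2 shifts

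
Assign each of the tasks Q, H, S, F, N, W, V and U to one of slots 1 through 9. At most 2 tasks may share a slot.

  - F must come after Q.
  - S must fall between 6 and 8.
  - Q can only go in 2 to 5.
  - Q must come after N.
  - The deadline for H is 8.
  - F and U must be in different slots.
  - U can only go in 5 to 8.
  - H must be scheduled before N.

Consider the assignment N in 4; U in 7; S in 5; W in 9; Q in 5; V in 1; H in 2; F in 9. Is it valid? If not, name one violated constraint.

No. S must fall between 6 and 8 is not satisfied.

The deadline for H is 8 — holds.
S must fall between 6 and 8 — violated.
H must be scheduled before N — holds.
Q must come after N — holds.
At most 2 tasks may share a slot — holds.
F must come after Q — holds.
F and U must be in different slots — holds.
Q can only go in 2 to 5 — holds.
U can only go in 5 to 8 — holds.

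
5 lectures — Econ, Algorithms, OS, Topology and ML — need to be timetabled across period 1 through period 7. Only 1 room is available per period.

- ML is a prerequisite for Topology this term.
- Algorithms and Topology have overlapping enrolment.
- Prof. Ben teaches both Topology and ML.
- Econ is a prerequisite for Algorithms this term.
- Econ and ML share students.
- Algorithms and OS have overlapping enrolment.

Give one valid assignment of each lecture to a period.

ML=period 3, Topology=period 4, OS=period 5, Algorithms=period 2, Econ=period 1

Checking: Econ(period 1) before Algorithms(period 2); ML(period 3) before Topology(period 4); Algorithms(period 2) != OS(period 5); Econ(period 1) != ML(period 3); Topology(period 4) != ML(period 3); Algorithms(period 2) != Topology(period 4); max 1 per period (cap 1).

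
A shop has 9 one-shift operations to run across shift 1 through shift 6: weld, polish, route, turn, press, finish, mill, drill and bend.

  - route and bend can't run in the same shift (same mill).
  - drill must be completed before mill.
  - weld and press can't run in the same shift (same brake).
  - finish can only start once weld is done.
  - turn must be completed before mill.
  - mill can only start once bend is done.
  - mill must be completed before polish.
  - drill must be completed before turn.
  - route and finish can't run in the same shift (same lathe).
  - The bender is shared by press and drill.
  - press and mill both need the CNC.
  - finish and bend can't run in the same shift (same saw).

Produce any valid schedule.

turn in shift 2, route in shift 3, finish in shift 2, bend in shift 1, weld in shift 1, mill in shift 3, polish in shift 4, drill in shift 1, press in shift 2

Checking: drill(shift 1) before turn(shift 2); mill(shift 3) before polish(shift 4); turn(shift 2) before mill(shift 3); weld(shift 1) before finish(shift 2); bend(shift 1) before mill(shift 3); drill(shift 1) before mill(shift 3); press(shift 2) != mill(shift 3); press(shift 2) != drill(shift 1); finish(shift 2) != bend(shift 1); route(shift 3) != finish(shift 2); route(shift 3) != bend(shift 1); weld(shift 1) != press(shift 2).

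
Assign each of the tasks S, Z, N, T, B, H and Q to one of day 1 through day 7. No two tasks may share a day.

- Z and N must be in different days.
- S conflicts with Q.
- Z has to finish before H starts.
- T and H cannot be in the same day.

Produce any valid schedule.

T=day 5, Z=day 1, N=day 4, H=day 2, S=day 3, Q=day 7, B=day 6

Checking: Z(day 1) before H(day 2); Z(day 1) != N(day 4); T(day 5) != H(day 2); S(day 3) != Q(day 7); max 1 per day (cap 1).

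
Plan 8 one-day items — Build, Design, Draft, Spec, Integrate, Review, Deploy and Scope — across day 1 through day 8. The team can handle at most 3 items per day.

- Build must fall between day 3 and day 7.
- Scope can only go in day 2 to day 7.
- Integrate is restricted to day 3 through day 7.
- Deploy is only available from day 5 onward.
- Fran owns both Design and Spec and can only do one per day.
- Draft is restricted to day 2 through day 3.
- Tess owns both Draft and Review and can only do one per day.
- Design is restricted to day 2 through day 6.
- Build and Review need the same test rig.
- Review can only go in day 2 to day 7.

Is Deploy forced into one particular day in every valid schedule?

No

Deploy can be day 5 (e.g. Deploy in day 5, Draft in day 2, Scope in day 2, Design in day 2, Review in day 4, Spec in day 1, Integrate in day 3, Build in day 3) or day 6 (e.g. Review in day 4; Scope in day 2; Deploy in day 6; Draft in day 2; Design in day 2; Spec in day 1; Build in day 3; Integrate in day 3).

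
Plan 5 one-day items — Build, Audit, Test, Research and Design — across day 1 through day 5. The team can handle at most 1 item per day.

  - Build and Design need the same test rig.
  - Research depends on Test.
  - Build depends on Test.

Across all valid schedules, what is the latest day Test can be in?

Downstream work caps Test at day 4.
Test at day 3 is achievable: Build=day 4, Audit=day 1, Design=day 2, Test=day 3, Research=day 5.
Nothing later works — the conflict and capacity constraints rule out every day after day 3.

day 3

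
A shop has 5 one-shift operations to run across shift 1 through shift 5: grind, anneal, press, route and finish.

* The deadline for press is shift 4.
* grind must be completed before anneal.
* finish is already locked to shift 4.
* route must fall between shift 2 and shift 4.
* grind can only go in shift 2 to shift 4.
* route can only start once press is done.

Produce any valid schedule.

press -> shift 1; route -> shift 2; anneal -> shift 3; finish -> shift 4; grind -> shift 2

Checking: press(shift 1) before route(shift 2); grind(shift 2) before anneal(shift 3); finish=shift 4 in [shift 4,shift 4]; press=shift 1 in [shift 1,shift 4]; route=shift 2 in [shift 2,shift 4]; grind=shift 2 in [shift 2,shift 4].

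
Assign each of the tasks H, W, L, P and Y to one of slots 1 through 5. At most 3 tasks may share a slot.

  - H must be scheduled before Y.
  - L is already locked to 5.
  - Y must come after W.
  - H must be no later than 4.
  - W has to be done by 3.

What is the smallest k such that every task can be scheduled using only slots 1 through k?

5 slots

The precedence chain requires at least 2 distinct slots.
With at most 3 per slot and 5 tasks, at least 2 slots are needed.
L can't be placed before 5, so the schedule must run through at least slot 5.
5 works (last occupied slot: 5): for example H in 1; L in 5; W in 1; Y in 2; P in 1.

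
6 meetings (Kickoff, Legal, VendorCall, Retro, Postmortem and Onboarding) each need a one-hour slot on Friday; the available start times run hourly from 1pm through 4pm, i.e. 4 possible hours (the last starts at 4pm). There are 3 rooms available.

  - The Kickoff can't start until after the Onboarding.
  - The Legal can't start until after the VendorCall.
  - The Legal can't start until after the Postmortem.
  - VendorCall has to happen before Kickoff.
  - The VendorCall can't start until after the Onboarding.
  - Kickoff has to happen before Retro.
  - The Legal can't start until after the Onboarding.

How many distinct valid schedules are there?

Splitting on Legal: it can be 3pm (2), 4pm (3). Listing each branch's schedules as (Kickoff, VendorCall, Retro, Postmortem, Onboarding):
Legal=3pm: (3pm,2pm,4pm,1pm,1pm) (3pm,2pm,4pm,2pm,1pm) — 2.
Legal=4pm: (3pm,2pm,4pm,1pm,1pm) (3pm,2pm,4pm,2pm,1pm) (3pm,2pm,4pm,3pm,1pm) — 3.
Summing: 2 + 3 = 5.

5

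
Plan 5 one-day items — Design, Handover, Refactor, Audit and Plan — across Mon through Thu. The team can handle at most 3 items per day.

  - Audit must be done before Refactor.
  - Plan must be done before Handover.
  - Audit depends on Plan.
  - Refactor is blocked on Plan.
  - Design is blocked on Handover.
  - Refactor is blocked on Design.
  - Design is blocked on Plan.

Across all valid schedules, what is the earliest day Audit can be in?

Tue

Precedence pushes Audit to at least Tue; downstream work caps Audit at Wed.
Audit at Tue is achievable: Plan=Mon; Design=Wed; Audit=Tue; Refactor=Thu; Handover=Tue.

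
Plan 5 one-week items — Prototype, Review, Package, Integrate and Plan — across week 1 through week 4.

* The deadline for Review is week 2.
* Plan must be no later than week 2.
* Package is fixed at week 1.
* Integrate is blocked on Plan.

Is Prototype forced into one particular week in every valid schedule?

Prototype can be week 1 (e.g. Package=week 1; Prototype=week 1; Integrate=week 2; Plan=week 1; Review=week 1) or week 2 (e.g. Plan=week 1, Prototype=week 2, Package=week 1, Integrate=week 2, Review=week 1).

No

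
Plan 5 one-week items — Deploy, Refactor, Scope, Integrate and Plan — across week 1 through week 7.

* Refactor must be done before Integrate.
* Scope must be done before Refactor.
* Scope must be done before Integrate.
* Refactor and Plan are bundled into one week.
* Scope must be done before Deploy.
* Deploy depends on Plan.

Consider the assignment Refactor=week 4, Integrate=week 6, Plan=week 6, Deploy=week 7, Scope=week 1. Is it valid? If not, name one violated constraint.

Invalid. Refactor and Plan are bundled into one week.

Scope must be done before Integrate — holds.
Scope must be done before Refactor — holds.
Scope must be done before Deploy — holds.
Refactor must be done before Integrate — holds.
Deploy depends on Plan — holds.
Refactor and Plan are bundled into one week — violated.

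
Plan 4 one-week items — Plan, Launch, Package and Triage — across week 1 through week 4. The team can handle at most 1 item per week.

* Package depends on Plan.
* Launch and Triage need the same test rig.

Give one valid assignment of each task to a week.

Launch in week 3; Triage in week 4; Plan in week 1; Package in week 2

Checking: Plan(week 1) before Package(week 2); Launch(week 3) != Triage(week 4); max 1 per week (cap 1).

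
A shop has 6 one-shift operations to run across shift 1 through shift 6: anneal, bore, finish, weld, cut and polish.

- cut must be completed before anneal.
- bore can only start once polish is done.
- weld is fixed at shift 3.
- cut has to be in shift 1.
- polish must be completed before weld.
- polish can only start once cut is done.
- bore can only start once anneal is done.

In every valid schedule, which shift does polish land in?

shift 2

cut is fixed at shift 1 and must come before polish, so polish is at least shift 2.
weld is fixed at shift 3 and must come after polish, so polish is at most shift 2.
So polish must be shift 2.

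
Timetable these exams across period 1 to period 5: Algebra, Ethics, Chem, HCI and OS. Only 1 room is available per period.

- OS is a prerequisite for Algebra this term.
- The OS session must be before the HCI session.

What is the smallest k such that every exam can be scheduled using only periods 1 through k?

The precedence chain requires at least 2 distinct periods.
With at most 1 per period and 5 exams, at least 5 periods are needed.
5 works (last occupied period: period 5): for example Ethics=period 4, Chem=period 5, Algebra=period 2, OS=period 1, HCI=period 3.

5 periods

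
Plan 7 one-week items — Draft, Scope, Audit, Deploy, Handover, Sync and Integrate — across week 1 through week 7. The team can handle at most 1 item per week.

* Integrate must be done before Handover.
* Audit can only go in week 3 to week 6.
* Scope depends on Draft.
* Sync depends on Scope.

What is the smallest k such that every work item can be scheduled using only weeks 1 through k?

The precedence chain requires at least 3 distinct weeks.
With at most 1 per week and 7 work items, at least 7 weeks are needed.
7 works (last occupied week: week 7): for example Scope in week 2; Audit in week 3; Draft in week 1; Deploy in week 7; Integrate in week 4; Handover in week 5; Sync in week 6.

7 weeks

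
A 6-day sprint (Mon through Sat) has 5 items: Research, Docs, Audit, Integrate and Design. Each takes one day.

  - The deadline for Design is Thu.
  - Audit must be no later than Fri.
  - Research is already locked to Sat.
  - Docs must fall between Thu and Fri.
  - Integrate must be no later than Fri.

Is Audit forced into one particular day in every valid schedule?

No

Audit can be Mon (e.g. Docs -> Thu; Design -> Mon; Integrate -> Mon; Audit -> Mon; Research -> Sat) or Tue (e.g. Docs=Thu; Audit=Tue; Design=Mon; Research=Sat; Integrate=Mon).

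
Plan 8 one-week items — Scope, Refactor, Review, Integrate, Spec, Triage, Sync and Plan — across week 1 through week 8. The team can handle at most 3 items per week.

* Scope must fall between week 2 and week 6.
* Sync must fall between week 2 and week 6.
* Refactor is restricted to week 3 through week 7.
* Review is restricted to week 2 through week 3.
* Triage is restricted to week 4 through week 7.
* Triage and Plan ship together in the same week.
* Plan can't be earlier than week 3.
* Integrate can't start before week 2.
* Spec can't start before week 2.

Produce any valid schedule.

Scope -> week 2; Triage -> week 4; Plan -> week 4; Sync -> week 2; Integrate -> week 3; Review -> week 2; Refactor -> week 3; Spec -> week 3

Checking: Triage = Plan = week 4; Spec=week 3 in [week 2,week 8]; Review=week 2 in [week 2,week 3]; Scope=week 2 in [week 2,week 6]; Plan=week 4 in [week 3,week 8]; Triage=week 4 in [week 4,week 7]; Integrate=week 3 in [week 2,week 8]; Refactor=week 3 in [week 3,week 7]; Sync=week 2 in [week 2,week 6]; max 3 per week (cap 3).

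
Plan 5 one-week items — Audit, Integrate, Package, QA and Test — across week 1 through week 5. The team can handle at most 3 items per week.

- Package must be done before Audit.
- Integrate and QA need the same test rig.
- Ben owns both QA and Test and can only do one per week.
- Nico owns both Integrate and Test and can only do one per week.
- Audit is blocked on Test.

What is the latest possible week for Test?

week 4

Downstream work caps Test at week 4.
Test at week 4 is achievable: Package in week 1; Test in week 4; Integrate in week 1; QA in week 2; Audit in week 5.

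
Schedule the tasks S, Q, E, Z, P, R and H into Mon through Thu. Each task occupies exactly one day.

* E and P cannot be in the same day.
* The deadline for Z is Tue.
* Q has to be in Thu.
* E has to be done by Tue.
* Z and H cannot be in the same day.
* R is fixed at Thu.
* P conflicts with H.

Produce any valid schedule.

Q=Thu, P=Tue, H=Wed, Z=Mon, S=Mon, R=Thu, E=Mon

Checking: Z(Mon) != H(Wed); P(Tue) != H(Wed); E(Mon) != P(Tue); R=Thu in [Thu,Thu]; E=Mon in [Mon,Tue]; Q=Thu in [Thu,Thu]; Z=Mon in [Mon,Tue].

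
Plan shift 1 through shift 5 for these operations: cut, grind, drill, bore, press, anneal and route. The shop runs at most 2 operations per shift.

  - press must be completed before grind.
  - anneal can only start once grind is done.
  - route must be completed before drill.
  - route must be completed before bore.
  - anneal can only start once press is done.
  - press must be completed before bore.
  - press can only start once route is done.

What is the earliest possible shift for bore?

shift 3

Precedence pushes bore to at least shift 3.
bore at shift 3 is achievable: press -> shift 2; grind -> shift 3; bore -> shift 3; route -> shift 1; drill -> shift 2; cut -> shift 1; anneal -> shift 4.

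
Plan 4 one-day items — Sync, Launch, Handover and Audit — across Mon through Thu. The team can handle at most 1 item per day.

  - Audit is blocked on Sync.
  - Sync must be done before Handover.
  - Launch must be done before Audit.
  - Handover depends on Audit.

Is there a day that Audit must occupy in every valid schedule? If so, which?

Precedence pushes Audit to at least Tue; downstream work caps Audit at Wed.
So Audit is pinned to Wed.

Wed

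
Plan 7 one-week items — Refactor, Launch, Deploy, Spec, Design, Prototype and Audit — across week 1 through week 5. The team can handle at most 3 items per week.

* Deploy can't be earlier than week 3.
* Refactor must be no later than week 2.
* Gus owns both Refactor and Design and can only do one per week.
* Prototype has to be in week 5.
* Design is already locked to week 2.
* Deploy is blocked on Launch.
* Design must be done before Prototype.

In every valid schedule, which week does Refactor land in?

week 1

Refactor's window is week 1–week 2.
Design is fixed at week 2, and Refactor can't share a week with Design.
So Refactor must be week 1.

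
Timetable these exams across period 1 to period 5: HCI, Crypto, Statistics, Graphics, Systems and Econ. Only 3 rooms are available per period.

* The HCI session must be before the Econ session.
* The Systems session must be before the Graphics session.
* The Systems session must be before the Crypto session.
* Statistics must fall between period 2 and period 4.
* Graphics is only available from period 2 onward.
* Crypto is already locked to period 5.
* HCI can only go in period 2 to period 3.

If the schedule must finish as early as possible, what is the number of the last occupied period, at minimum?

period 5

The precedence chain requires at least 2 distinct periods.
With at most 3 per period and 6 exams, at least 2 periods are needed.
Crypto can't be placed before period 5, so the schedule must run through at least period 5.
5 works (last occupied period: period 5): for example Systems -> period 1; Statistics -> period 2; Graphics -> period 2; Crypto -> period 5; HCI -> period 2; Econ -> period 3.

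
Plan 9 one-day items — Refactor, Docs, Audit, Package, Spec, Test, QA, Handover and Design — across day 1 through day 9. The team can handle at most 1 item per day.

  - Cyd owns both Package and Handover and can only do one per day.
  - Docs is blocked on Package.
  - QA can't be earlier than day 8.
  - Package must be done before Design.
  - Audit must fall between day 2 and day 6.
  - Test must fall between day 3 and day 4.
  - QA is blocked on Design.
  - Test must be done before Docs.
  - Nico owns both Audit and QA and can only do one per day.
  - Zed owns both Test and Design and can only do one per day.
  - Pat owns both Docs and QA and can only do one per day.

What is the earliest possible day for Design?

Precedence pushes Design to at least day 2; downstream work caps Design at day 8.
Design at day 2 is achievable: Spec -> day 7; QA -> day 8; Package -> day 1; Design -> day 2; Docs -> day 5; Test -> day 3; Audit -> day 4; Refactor -> day 6; Handover -> day 9.

day 2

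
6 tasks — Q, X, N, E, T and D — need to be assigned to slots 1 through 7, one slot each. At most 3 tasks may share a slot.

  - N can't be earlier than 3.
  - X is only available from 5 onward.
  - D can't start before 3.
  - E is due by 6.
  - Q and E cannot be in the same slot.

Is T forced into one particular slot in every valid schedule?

No

T can be 1 (e.g. X -> 5, T -> 1, E -> 1, D -> 3, N -> 3, Q -> 2) or 2 (e.g. Q -> 2, X -> 5, N -> 3, E -> 1, D -> 3, T -> 2).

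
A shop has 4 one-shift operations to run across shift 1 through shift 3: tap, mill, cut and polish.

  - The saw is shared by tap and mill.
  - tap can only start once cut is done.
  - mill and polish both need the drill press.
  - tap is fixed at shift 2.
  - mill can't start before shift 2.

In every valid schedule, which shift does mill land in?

mill's window is shift 2–shift 3.
tap is fixed at shift 2, and mill can't share a shift with tap.
So mill must be shift 3.

shift 3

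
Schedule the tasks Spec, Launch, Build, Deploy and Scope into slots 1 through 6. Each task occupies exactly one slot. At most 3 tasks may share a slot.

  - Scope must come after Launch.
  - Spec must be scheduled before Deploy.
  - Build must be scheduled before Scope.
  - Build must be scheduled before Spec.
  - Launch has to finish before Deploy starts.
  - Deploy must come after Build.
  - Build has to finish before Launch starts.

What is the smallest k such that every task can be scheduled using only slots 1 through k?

The precedence chain requires at least 3 distinct slots.
With at most 3 per slot and 5 tasks, at least 2 slots are needed.
3 works (last occupied slot: 3): for example Deploy in 3; Build in 1; Scope in 3; Spec in 2; Launch in 2.

3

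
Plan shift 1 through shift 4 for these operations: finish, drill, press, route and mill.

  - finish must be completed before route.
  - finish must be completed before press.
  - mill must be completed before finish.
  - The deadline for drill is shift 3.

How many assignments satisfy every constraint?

18

Splitting on finish: it can be shift 2 (12), shift 3 (6). Listing each branch's schedules as (drill, press, route, mill) by shift number:
finish=shift 2: (1,3,3,1) (1,3,4,1) (1,4,3,1) (1,4,4,1) (2,3,3,1) (2,3,4,1) (2,4,3,1) (2,4,4,1) (3,3,3,1) (3,3,4,1) (3,4,3,1) (3,4,4,1) — 12.
finish=shift 3: (1,4,4,1) (1,4,4,2) (2,4,4,1) (2,4,4,2) (3,4,4,1) (3,4,4,2) — 6.
Summing: 12 + 6 = 18.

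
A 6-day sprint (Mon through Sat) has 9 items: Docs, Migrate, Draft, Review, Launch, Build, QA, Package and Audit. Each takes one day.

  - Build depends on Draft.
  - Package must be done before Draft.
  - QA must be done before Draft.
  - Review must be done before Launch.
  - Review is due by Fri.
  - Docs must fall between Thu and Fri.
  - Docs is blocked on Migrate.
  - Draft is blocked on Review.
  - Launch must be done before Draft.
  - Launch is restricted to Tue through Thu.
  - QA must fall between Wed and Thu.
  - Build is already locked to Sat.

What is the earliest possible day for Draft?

Thu

Precedence pushes Draft to at least Thu; downstream work caps Draft at Fri.
Draft at Thu is achievable: Draft -> Thu, QA -> Wed, Build -> Sat, Review -> Mon, Package -> Mon, Launch -> Tue, Audit -> Mon, Migrate -> Mon, Docs -> Thu.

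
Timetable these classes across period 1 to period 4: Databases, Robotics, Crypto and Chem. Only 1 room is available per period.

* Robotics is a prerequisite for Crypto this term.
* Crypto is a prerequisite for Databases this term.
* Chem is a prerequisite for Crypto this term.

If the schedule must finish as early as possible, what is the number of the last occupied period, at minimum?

The precedence chain requires at least 3 distinct periods.
With at most 1 per period and 4 classes, at least 4 periods are needed.
4 works (last occupied period: period 4): for example Crypto in period 3, Robotics in period 1, Chem in period 2, Databases in period 4.

4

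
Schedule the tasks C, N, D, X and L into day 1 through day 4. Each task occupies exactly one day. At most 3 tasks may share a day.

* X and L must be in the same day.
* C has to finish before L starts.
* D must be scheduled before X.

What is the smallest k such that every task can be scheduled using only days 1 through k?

The precedence chain requires at least 2 distinct days.
With at most 3 per day and 5 tasks, at least 2 days are needed.
2 works (last occupied day: day 2): for example L -> day 2, D -> day 1, X -> day 2, C -> day 1, N -> day 1.

2 days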